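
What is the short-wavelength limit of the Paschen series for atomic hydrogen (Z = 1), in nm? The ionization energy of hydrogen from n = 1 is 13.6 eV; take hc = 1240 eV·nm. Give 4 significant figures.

820.6 nm

The Paschen series has lower level n_f = 3; the series limit corresponds to n_i → ∞.
ΔE_max = 13.6 × 1 / 3² = 1.511 eV.
λ_min = 1240 / 1.511 = 820.6 nm.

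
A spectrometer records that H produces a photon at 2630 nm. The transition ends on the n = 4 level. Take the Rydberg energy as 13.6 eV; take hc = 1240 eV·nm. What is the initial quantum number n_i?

n_i = 6

The photon energy is ΔE = hc/λ = 1240 / 2630 = 0.4715 eV.
With Z = 1, ΔE = 13.60 × (1/n_f² − 1/n_i²), so 1/n_f² − 1/n_i² = 0.03467.
With n_f = 4: 1/n_i² = 1/16 − 0.03467 = 0.02783, so n_i ≈ 5.99.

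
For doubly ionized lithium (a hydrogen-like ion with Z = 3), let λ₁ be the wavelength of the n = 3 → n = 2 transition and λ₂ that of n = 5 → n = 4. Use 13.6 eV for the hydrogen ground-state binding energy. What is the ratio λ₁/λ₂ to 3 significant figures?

0.162

λ ∝ 1/ΔE ∝ 1/(1/n_f² − 1/n_i²), and the Z² and hc factors cancel in the ratio.
λ₁/λ₂ = (1/4² − 1/5²)/(1/2² − 1/3²) = 0.02250/0.1389 = 0.162.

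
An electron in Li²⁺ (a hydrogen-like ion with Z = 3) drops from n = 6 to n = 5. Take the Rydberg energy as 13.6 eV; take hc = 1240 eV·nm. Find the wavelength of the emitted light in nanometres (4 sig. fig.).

For Z = 3 the level energies scale as Z², so the effective Rydberg energy is 13.6 × 9 = 122.4 eV.
ΔE = 122.4 × (1/5² − 1/6²) = 122.4 × 0.01222 = 1.496 eV.
λ = hc/ΔE = 1240 / 1.496 = 828.9 nm.

828.9 nm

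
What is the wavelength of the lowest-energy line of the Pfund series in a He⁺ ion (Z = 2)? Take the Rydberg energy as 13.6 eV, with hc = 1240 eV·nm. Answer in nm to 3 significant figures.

1860 nm

The Pfund series terminates on n_f = 5; the first line has n_i = 5+1 = 6.
ΔE = 54.40 × (1/5² − 1/6²) = 0.6649 eV.
λ = 1240 / 0.6649 = 1860 nm.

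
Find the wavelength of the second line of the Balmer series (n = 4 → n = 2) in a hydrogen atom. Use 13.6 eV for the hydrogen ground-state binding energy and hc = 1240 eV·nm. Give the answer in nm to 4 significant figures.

486.3 nm

The Balmer series terminates on n_f = 2; the second line has n_i = 2+2 = 4.
ΔE = 13.60 × (1/2² − 1/4²) = 2.550 eV.
λ = 1240 / 2.550 = 486.3 nm.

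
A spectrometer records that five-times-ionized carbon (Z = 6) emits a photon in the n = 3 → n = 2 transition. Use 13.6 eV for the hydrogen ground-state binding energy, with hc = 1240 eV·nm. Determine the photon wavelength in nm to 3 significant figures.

18.2 nm

For Z = 6 the level energies scale as Z², so the effective Rydberg energy is 13.6 × 36 = 489.6 eV.
ΔE = 489.6 × (1/2² − 1/3²) = 489.6 × 0.1389 = 68.00 eV.
λ = hc/ΔE = 1240 / 68.00 = 18.2 nm.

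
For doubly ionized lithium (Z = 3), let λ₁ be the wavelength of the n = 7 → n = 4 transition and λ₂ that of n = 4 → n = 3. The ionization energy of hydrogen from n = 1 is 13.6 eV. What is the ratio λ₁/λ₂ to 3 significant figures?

1.15

λ ∝ 1/ΔE ∝ 1/(1/n_f² − 1/n_i²), and the Z² and hc factors cancel in the ratio.
λ₁/λ₂ = (1/3² − 1/4²)/(1/4² − 1/7²) = 0.04861/0.04209 = 1.15.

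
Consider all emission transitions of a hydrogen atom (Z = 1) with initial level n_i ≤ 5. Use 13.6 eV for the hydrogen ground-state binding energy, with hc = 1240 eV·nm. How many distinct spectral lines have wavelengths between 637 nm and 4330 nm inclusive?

4

Enumerate all n_i → n_f pairs with 1 ≤ n_f < n_i ≤ 5 and compute λ = 1240 / [13.6·1·(1/n_f² − 1/n_i²)].
Lines falling in [637, 4330] nm: 3→2 (656.5 nm), 5→3 (1282 nm), 4→3 (1876 nm), 5→4 (4052 nm).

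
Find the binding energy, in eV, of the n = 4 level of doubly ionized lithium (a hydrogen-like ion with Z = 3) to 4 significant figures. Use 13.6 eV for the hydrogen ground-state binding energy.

7.650 eV

E_n = −13.6 Z²/n² = −122.4/n² eV for Z = 3.
E_4 = −122.4/16 = −7.650 eV, so ionization (to E = 0) requires 7.650 eV.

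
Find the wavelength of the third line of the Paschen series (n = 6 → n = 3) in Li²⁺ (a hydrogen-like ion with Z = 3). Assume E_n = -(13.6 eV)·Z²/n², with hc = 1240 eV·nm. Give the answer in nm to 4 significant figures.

121.6 nm

The Paschen series terminates on n_f = 3; the third line has n_i = 3+3 = 6.
ΔE = 122.4 × (1/3² − 1/6²) = 10.20 eV.
λ = 1240 / 10.20 = 121.6 nm.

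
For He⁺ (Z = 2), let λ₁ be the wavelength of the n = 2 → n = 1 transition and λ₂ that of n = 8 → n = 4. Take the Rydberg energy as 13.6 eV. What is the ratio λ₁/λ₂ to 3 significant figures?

0.0625

λ ∝ 1/ΔE ∝ 1/(1/n_f² − 1/n_i²), and the Z² and hc factors cancel in the ratio.
λ₁/λ₂ = (1/4² − 1/8²)/(1/1² − 1/2²) = 0.04688/0.7500 = 0.0625.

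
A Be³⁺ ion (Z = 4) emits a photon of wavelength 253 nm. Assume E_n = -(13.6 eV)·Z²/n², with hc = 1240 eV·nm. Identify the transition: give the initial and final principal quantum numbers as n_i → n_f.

n_i = 5, n_f = 4

The photon energy is ΔE = hc/λ = 1240 / 253 = 4.901 eV.
With Z = 4, ΔE = 217.6 × (1/n_f² − 1/n_i²), so 1/n_f² − 1/n_i² = 0.02252.
Trying n_f = 4 gives 1/n_i² = 0.03998, i.e. n_i ≈ 5; this pair matches.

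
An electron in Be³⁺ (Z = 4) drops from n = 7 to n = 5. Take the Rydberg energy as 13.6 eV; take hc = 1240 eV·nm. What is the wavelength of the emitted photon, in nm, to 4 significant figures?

For Z = 4 the level energies scale as Z², so the effective Rydberg energy is 13.6 × 16 = 217.6 eV.
ΔE = 217.6 × (1/5² − 1/7²) = 217.6 × 0.01959 = 4.263 eV.
λ = hc/ΔE = 1240 / 4.263 = 290.9 nm.

290.9 nm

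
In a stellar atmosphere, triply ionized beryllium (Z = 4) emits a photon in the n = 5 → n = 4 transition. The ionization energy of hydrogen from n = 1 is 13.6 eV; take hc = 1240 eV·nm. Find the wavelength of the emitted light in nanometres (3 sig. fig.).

For Z = 4 the level energies scale as Z², so the effective Rydberg energy is 13.6 × 16 = 217.6 eV.
ΔE = 217.6 × (1/4² − 1/5²) = 217.6 × 0.02250 = 4.896 eV.
λ = hc/ΔE = 1240 / 4.896 = 253 nm.

253 nm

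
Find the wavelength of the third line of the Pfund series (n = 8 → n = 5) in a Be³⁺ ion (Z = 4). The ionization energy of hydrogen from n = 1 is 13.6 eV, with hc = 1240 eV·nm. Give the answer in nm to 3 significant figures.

234 nm

The Pfund series terminates on n_f = 5; the third line has n_i = 5+3 = 8.
ΔE = 217.6 × (1/5² − 1/8²) = 5.304 eV.
λ = 1240 / 5.304 = 234 nm.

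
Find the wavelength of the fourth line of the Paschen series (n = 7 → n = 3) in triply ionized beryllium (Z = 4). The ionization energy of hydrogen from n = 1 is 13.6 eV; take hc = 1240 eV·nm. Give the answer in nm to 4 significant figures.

The Paschen series terminates on n_f = 3; the fourth line has n_i = 3+4 = 7.
ΔE = 217.6 × (1/3² − 1/7²) = 19.74 eV.
λ = 1240 / 19.74 = 62.83 nm.

62.83 nm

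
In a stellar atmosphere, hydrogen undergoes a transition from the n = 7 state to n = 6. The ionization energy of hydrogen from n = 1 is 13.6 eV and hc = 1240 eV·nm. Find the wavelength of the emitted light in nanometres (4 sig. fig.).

12370 nm

ΔE = 13.60 × (1/6² − 1/7²) = 13.60 × 0.007370 = 0.1002 eV.
λ = hc/ΔE = 1240 / 0.1002 = 12370 nm.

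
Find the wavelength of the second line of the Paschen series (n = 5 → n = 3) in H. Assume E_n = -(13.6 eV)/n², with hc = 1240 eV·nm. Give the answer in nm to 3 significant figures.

1280 nm

The Paschen series terminates on n_f = 3; the second line has n_i = 3+2 = 5.
ΔE = 13.60 × (1/3² − 1/5²) = 0.9671 eV.
λ = 1240 / 0.9671 = 1280 nm.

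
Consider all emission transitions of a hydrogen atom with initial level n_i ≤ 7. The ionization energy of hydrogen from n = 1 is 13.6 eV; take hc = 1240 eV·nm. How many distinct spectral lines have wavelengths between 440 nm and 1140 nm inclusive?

4

Enumerate all n_i → n_f pairs with 1 ≤ n_f < n_i ≤ 7 and compute λ = 1240 / [13.6·1·(1/n_f² − 1/n_i²)].
Lines falling in [440, 1140] nm: 4→2 (486.3 nm), 3→2 (656.5 nm), 7→3 (1005 nm), 6→3 (1094 nm).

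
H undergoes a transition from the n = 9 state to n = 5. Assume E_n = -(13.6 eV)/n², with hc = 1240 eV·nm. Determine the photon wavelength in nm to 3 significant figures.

ΔE = 13.60 × (1/5² − 1/9²) = 13.60 × 0.02765 = 0.3761 eV.
λ = hc/ΔE = 1240 / 0.3761 = 3300 nm.

3300 nm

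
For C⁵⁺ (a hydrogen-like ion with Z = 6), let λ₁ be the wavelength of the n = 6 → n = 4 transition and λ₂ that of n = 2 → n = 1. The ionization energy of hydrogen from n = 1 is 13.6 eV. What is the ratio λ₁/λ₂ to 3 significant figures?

λ ∝ 1/ΔE ∝ 1/(1/n_f² − 1/n_i²), and the Z² and hc factors cancel in the ratio.
λ₁/λ₂ = (1/1² − 1/2²)/(1/4² − 1/6²) = 0.7500/0.03472 = 21.6.

21.6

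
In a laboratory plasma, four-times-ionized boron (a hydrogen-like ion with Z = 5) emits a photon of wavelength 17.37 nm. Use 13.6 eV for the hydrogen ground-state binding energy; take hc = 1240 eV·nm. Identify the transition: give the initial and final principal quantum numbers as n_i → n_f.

n_i = 5, n_f = 2

The photon energy is ΔE = hc/λ = 1240 / 17.37 = 71.39 eV.
With Z = 5, ΔE = 340.0 × (1/n_f² − 1/n_i²), so 1/n_f² − 1/n_i² = 0.2100.
Trying n_f = 2 gives 1/n_i² = 0.04004, i.e. n_i ≈ 5; this pair matches.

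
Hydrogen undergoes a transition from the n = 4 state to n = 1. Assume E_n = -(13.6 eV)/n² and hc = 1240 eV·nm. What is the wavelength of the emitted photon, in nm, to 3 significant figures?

ΔE = 13.60 × (1/1² − 1/4²) = 13.60 × 0.9375 = 12.75 eV.
λ = hc/ΔE = 1240 / 12.75 = 97.3 nm.

97.3 nm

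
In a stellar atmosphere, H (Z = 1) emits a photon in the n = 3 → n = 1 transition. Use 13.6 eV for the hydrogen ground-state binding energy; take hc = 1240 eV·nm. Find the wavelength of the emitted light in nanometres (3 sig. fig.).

ΔE = 13.60 × (1/1² − 1/3²) = 13.60 × 0.8889 = 12.09 eV.
λ = hc/ΔE = 1240 / 12.09 = 103 nm.

103 nm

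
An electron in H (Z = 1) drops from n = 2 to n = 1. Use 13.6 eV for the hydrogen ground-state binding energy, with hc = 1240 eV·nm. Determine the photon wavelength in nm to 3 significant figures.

122 nm

ΔE = 13.60 × (1/1² − 1/2²) = 13.60 × 0.7500 = 10.20 eV.
λ = hc/ΔE = 1240 / 10.20 = 122 nm.
This line belongs to the Lyman series.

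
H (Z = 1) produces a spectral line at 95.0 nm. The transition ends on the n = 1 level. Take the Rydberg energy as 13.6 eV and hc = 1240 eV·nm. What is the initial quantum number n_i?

n_i = 5

The photon energy is ΔE = hc/λ = 1240 / 95.0 = 13.05 eV.
With Z = 1, ΔE = 13.60 × (1/n_f² − 1/n_i²), so 1/n_f² − 1/n_i² = 0.9598.
With n_f = 1: 1/n_i² = 1/1 − 0.9598 = 0.04025, so n_i ≈ 4.98.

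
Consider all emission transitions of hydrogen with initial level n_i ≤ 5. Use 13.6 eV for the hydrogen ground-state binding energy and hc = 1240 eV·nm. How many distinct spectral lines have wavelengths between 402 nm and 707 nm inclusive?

3

Enumerate all n_i → n_f pairs with 1 ≤ n_f < n_i ≤ 5 and compute λ = 1240 / [13.6·1·(1/n_f² − 1/n_i²)].
Lines falling in [402, 707] nm: 5→2 (434.2 nm), 4→2 (486.3 nm), 3→2 (656.5 nm).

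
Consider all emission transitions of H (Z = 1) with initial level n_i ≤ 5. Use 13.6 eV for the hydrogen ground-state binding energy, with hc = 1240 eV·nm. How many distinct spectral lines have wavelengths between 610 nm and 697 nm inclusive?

Enumerate all n_i → n_f pairs with 1 ≤ n_f < n_i ≤ 5 and compute λ = 1240 / [13.6·1·(1/n_f² − 1/n_i²)].
Lines falling in [610, 697] nm: 3→2 (656.5 nm).

1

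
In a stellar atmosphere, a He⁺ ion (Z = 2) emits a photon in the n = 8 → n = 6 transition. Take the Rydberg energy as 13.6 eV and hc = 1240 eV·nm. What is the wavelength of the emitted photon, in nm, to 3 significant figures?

1880 nm

For Z = 2 the level energies scale as Z², so the effective Rydberg energy is 13.6 × 4 = 54.40 eV.
ΔE = 54.40 × (1/6² − 1/8²) = 54.40 × 0.01215 = 0.6611 eV.
λ = hc/ΔE = 1240 / 0.6611 = 1880 nm.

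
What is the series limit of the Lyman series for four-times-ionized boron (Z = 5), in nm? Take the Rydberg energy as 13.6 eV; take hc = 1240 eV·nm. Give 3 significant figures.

3.65 nm

The Lyman series has lower level n_f = 1; the series limit corresponds to n_i → ∞.
ΔE_max = 13.6 × 25 / 1² = 340.0 eV.
λ_min = 1240 / 340.0 = 3.65 nm.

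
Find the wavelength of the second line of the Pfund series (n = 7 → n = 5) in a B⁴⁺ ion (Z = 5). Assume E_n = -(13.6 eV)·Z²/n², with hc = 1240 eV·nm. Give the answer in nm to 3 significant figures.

The Pfund series terminates on n_f = 5; the second line has n_i = 5+2 = 7.
ΔE = 340.0 × (1/5² − 1/7²) = 6.661 eV.
λ = 1240 / 6.661 = 186 nm.

186 nm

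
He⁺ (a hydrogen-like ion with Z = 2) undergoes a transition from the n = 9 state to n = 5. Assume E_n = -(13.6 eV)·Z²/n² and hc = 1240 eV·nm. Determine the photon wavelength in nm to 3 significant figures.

824 nm

For Z = 2 the level energies scale as Z², so the effective Rydberg energy is 13.6 × 4 = 54.40 eV.
ΔE = 54.40 × (1/5² − 1/9²) = 54.40 × 0.02765 = 1.504 eV.
λ = hc/ΔE = 1240 / 1.504 = 824 nm.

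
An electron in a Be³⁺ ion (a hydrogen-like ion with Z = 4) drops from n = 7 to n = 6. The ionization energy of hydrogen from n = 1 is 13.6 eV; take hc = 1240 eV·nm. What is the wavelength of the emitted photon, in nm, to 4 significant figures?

For Z = 4 the level energies scale as Z², so the effective Rydberg energy is 13.6 × 16 = 217.6 eV.
ΔE = 217.6 × (1/6² − 1/7²) = 217.6 × 0.007370 = 1.604 eV.
λ = hc/ΔE = 1240 / 1.604 = 773.2 nm.

773.2 nm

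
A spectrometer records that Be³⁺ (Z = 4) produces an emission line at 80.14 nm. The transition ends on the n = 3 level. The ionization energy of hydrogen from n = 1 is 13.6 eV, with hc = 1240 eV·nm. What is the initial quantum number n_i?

n_i = 5

The photon energy is ΔE = hc/λ = 1240 / 80.14 = 15.47 eV.
With Z = 4, ΔE = 217.6 × (1/n_f² − 1/n_i²), so 1/n_f² − 1/n_i² = 0.07111.
With n_f = 3: 1/n_i² = 1/9 − 0.07111 = 0.04000, so n_i ≈ 5.00.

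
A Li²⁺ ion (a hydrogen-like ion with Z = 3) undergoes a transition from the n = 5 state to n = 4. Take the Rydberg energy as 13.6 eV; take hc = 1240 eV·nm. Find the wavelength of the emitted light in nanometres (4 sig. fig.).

450.3 nm

For Z = 3 the level energies scale as Z², so the effective Rydberg energy is 13.6 × 9 = 122.4 eV.
ΔE = 122.4 × (1/4² − 1/5²) = 122.4 × 0.02250 = 2.754 eV.
λ = hc/ΔE = 1240 / 2.754 = 450.3 nm.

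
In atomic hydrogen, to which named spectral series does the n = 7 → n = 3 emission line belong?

The series is set by the lower level: n_f = 3 is the Paschen series.

Paschen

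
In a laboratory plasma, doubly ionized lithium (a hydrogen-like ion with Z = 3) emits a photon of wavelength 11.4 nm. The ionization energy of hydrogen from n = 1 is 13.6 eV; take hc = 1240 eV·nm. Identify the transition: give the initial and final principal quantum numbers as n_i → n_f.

The photon energy is ΔE = hc/λ = 1240 / 11.4 = 108.8 eV.
With Z = 3, ΔE = 122.4 × (1/n_f² − 1/n_i²), so 1/n_f² − 1/n_i² = 0.8887.
Trying n_f = 1 gives 1/n_i² = 0.1113, i.e. n_i ≈ 3; this pair matches.

n_i = 3, n_f = 1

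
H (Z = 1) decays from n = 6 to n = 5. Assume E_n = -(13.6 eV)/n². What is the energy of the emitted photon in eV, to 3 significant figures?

0.166 eV

E_6 = −13.60/36 = −0.3778 eV and E_5 = −13.60/25 = −0.5440 eV.
The photon energy is |E_6 − E_5| = 0.166 eV.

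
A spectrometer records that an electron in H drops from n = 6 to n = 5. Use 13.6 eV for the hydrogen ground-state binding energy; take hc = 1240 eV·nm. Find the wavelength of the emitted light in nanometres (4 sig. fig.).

7460 nm

ΔE = 13.60 × (1/5² − 1/6²) = 13.60 × 0.01222 = 0.1662 eV.
λ = hc/ΔE = 1240 / 0.1662 = 7460 nm.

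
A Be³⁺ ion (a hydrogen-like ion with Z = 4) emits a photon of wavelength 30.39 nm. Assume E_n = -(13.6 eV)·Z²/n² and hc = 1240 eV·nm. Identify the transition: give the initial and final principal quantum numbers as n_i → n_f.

n_i = 4, n_f = 2

The photon energy is ΔE = hc/λ = 1240 / 30.39 = 40.80 eV.
With Z = 4, ΔE = 217.6 × (1/n_f² − 1/n_i²), so 1/n_f² − 1/n_i² = 0.1875.
Trying n_f = 2 gives 1/n_i² = 0.06249, i.e. n_i ≈ 4; this pair matches.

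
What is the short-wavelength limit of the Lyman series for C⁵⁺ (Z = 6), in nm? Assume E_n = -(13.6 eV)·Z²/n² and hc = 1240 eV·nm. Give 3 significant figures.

2.53 nm

The Lyman series has lower level n_f = 1; the series limit corresponds to n_i → ∞.
ΔE_max = 13.6 × 36 / 1² = 489.6 eV.
λ_min = 1240 / 489.6 = 2.53 nm.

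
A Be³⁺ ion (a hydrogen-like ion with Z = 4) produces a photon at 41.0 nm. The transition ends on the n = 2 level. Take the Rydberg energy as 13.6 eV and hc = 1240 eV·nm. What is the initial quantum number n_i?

The photon energy is ΔE = hc/λ = 1240 / 41.0 = 30.24 eV.
With Z = 4, ΔE = 217.6 × (1/n_f² − 1/n_i²), so 1/n_f² − 1/n_i² = 0.1390.
With n_f = 2: 1/n_i² = 1/4 − 0.1390 = 0.1110, so n_i ≈ 3.00.

n_i = 3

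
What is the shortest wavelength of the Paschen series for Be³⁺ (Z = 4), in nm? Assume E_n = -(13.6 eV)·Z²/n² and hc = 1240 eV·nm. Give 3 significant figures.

The Paschen series has lower level n_f = 3; the series limit corresponds to n_i → ∞.
ΔE_max = 13.6 × 16 / 3² = 24.18 eV.
λ_min = 1240 / 24.18 = 51.3 nm.

51.3 nm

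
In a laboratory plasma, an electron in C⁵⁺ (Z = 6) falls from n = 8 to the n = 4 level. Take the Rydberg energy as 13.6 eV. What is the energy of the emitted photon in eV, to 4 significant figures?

22.95 eV

The Bohr energies scale as Z², so for Z = 6: E_n = −489.6/n² eV.
E_8 = −489.6/64 = −7.650 eV and E_4 = −489.6/16 = −30.60 eV.
The photon energy is |E_8 − E_4| = 22.95 eV.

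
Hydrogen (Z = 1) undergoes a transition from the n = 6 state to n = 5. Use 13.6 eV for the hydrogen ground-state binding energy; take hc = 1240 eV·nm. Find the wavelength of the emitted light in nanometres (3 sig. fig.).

7460 nm

ΔE = 13.60 × (1/5² − 1/6²) = 13.60 × 0.01222 = 0.1662 eV.
λ = hc/ΔE = 1240 / 0.1662 = 7460 nm.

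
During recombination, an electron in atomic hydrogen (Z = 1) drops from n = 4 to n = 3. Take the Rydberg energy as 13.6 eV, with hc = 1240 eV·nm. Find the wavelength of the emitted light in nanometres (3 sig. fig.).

ΔE = 13.60 × (1/3² − 1/4²) = 13.60 × 0.04861 = 0.6611 eV.
λ = hc/ΔE = 1240 / 0.6611 = 1880 nm.
This line belongs to the Paschen series.

1880 nm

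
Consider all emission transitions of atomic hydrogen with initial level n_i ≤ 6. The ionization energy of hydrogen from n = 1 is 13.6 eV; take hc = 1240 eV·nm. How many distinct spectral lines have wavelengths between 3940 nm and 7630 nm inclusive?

Enumerate all n_i → n_f pairs with 1 ≤ n_f < n_i ≤ 6 and compute λ = 1240 / [13.6·1·(1/n_f² − 1/n_i²)].
Lines falling in [3940, 7630] nm: 5→4 (4052 nm), 6→5 (7460 nm).

2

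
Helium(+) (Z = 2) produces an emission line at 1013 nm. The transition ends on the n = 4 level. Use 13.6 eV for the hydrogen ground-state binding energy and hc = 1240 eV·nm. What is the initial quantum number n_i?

n_i = 5

The photon energy is ΔE = hc/λ = 1240 / 1013 = 1.224 eV.
With Z = 2, ΔE = 54.40 × (1/n_f² − 1/n_i²), so 1/n_f² − 1/n_i² = 0.02250.
With n_f = 4: 1/n_i² = 1/16 − 0.02250 = 0.04000, so n_i ≈ 5.00.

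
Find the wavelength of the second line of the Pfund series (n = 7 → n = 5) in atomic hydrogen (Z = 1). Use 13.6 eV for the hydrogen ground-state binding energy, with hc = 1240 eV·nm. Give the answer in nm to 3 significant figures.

4650 nm

The Pfund series terminates on n_f = 5; the second line has n_i = 5+2 = 7.
ΔE = 13.60 × (1/5² − 1/7²) = 0.2664 eV.
λ = 1240 / 0.2664 = 4650 nm.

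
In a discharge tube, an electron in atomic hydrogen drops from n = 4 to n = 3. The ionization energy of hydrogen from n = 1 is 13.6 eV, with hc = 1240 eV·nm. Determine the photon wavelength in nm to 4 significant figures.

1876 nm

ΔE = 13.60 × (1/3² − 1/4²) = 13.60 × 0.04861 = 0.6611 eV.
λ = hc/ΔE = 1240 / 0.6611 = 1876 nm.
This line belongs to the Paschen series.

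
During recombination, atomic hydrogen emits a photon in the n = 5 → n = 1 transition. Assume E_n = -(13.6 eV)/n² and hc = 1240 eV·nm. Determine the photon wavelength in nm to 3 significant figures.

95.0 nm

ΔE = 13.60 × (1/1² − 1/5²) = 13.60 × 0.9600 = 13.06 eV.
λ = hc/ΔE = 1240 / 13.06 = 95.0 nm.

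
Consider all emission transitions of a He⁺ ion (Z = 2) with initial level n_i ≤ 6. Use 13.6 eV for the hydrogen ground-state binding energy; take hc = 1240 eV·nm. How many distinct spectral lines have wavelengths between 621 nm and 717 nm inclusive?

Enumerate all n_i → n_f pairs with 1 ≤ n_f < n_i ≤ 6 and compute λ = 1240 / [13.6·4·(1/n_f² − 1/n_i²)].
Lines falling in [621, 717] nm: 6→4 (656.5 nm).

1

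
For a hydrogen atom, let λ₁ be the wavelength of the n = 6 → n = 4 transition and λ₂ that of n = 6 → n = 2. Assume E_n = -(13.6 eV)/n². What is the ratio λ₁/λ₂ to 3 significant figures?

λ ∝ 1/ΔE ∝ 1/(1/n_f² − 1/n_i²), and the Z² and hc factors cancel in the ratio.
λ₁/λ₂ = (1/2² − 1/6²)/(1/4² − 1/6²) = 0.2222/0.03472 = 6.40.

6.40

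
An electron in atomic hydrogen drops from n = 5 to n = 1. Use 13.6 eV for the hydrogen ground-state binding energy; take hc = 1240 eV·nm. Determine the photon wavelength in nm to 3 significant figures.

ΔE = 13.60 × (1/1² − 1/5²) = 13.60 × 0.9600 = 13.06 eV.
λ = hc/ΔE = 1240 / 13.06 = 95.0 nm.

95.0 nm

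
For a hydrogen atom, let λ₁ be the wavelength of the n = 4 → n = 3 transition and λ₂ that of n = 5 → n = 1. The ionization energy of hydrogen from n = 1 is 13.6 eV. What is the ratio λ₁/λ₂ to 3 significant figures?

19.7

λ ∝ 1/ΔE ∝ 1/(1/n_f² − 1/n_i²), and the Z² and hc factors cancel in the ratio.
λ₁/λ₂ = (1/1² − 1/5²)/(1/3² − 1/4²) = 0.9600/0.04861 = 19.7.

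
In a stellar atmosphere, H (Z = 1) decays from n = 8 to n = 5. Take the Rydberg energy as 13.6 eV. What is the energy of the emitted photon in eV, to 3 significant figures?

E_8 = −13.60/64 = −0.2125 eV and E_5 = −13.60/25 = −0.5440 eV.
The photon energy is |E_8 − E_5| = 0.332 eV.

0.332 eV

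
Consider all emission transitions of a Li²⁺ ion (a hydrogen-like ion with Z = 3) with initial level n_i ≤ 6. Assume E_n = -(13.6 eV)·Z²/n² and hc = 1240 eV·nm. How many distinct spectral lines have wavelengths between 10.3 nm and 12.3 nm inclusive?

4

Enumerate all n_i → n_f pairs with 1 ≤ n_f < n_i ≤ 6 and compute λ = 1240 / [13.6·9·(1/n_f² − 1/n_i²)].
Lines falling in [10.3, 12.3] nm: 6→1 (10.42 nm), 5→1 (10.55 nm), 4→1 (10.81 nm), 3→1 (11.40 nm).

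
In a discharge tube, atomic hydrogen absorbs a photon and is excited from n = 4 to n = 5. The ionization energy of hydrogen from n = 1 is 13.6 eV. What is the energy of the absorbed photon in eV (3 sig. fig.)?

0.306 eV

E_5 = −13.60/25 = −0.5440 eV and E_4 = −13.60/16 = −0.8500 eV.
The photon energy is |E_5 − E_4| = 0.306 eV.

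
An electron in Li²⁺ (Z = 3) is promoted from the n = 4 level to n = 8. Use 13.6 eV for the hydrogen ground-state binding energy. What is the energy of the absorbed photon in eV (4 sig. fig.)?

The Bohr energies scale as Z², so for Z = 3: E_n = −122.4/n² eV.
E_8 = −122.4/64 = −1.913 eV and E_4 = −122.4/16 = −7.650 eV.
The photon energy is |E_8 − E_4| = 5.738 eV.

5.738 eV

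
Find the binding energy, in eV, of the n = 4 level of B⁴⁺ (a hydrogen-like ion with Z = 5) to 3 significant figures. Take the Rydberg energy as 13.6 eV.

E_n = −13.6 Z²/n² = −340.0/n² eV for Z = 5.
E_4 = −340.0/16 = −21.3 eV, so ionization (to E = 0) requires 21.3 eV.

21.3 eV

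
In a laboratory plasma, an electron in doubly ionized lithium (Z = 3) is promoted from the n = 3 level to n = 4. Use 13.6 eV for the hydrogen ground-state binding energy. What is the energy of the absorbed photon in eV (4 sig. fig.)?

The Bohr energies scale as Z², so for Z = 3: E_n = −122.4/n² eV.
E_4 = −122.4/16 = −7.650 eV and E_3 = −122.4/9 = −13.60 eV.
The photon energy is |E_4 − E_3| = 5.950 eV.

5.950 eV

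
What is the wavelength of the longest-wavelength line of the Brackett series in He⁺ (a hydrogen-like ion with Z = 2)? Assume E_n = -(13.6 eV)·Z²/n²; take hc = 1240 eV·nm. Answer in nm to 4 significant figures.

1013 nm

The Brackett series terminates on n_f = 4; the first line has n_i = 4+1 = 5.
ΔE = 54.40 × (1/4² − 1/5²) = 1.224 eV.
λ = 1240 / 1.224 = 1013 nm.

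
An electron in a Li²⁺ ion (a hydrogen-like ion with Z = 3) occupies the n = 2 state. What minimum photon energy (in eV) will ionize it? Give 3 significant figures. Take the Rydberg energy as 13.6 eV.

E_n = −13.6 Z²/n² = −122.4/n² eV for Z = 3.
E_2 = −122.4/4 = −30.6 eV, so ionization (to E = 0) requires 30.6 eV.

30.6 eV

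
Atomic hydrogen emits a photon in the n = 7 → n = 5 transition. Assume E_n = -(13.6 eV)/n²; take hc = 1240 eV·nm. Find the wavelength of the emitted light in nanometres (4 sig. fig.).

ΔE = 13.60 × (1/5² − 1/7²) = 13.60 × 0.01959 = 0.2664 eV.
λ = hc/ΔE = 1240 / 0.2664 = 4654 nm.
This line belongs to the Pfund series.

4654 nm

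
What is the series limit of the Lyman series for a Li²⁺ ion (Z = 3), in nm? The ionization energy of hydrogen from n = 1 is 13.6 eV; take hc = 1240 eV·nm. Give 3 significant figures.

10.1 nm

The Lyman series has lower level n_f = 1; the series limit corresponds to n_i → ∞.
ΔE_max = 13.6 × 9 / 1² = 122.4 eV.
λ_min = 1240 / 122.4 = 10.1 nm.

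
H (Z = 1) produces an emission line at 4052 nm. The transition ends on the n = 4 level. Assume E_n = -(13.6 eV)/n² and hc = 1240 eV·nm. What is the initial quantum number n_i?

The photon energy is ΔE = hc/λ = 1240 / 4052 = 0.3060 eV.
With Z = 1, ΔE = 13.60 × (1/n_f² − 1/n_i²), so 1/n_f² − 1/n_i² = 0.02250.
With n_f = 4: 1/n_i² = 1/16 − 0.02250 = 0.04000, so n_i ≈ 5.00.

n_i = 5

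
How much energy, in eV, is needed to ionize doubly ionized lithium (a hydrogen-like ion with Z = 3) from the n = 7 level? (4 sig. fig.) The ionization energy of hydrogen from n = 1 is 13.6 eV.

E_n = −13.6 Z²/n² = −122.4/n² eV for Z = 3.
E_7 = −122.4/49 = −2.498 eV, so ionization (to E = 0) requires 2.498 eV.

2.498 eV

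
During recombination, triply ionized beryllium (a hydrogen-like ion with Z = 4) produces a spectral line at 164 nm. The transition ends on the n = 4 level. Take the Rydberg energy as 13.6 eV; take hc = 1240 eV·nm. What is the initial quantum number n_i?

The photon energy is ΔE = hc/λ = 1240 / 164 = 7.561 eV.
With Z = 4, ΔE = 217.6 × (1/n_f² − 1/n_i²), so 1/n_f² − 1/n_i² = 0.03475.
With n_f = 4: 1/n_i² = 1/16 − 0.03475 = 0.02775, so n_i ≈ 6.00.

n_i = 6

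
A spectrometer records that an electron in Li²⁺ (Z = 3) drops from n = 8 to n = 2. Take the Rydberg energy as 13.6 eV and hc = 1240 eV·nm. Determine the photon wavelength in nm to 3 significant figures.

For Z = 3 the level energies scale as Z², so the effective Rydberg energy is 13.6 × 9 = 122.4 eV.
ΔE = 122.4 × (1/2² − 1/8²) = 122.4 × 0.2344 = 28.69 eV.
λ = hc/ΔE = 1240 / 28.69 = 43.2 nm.

43.2 nm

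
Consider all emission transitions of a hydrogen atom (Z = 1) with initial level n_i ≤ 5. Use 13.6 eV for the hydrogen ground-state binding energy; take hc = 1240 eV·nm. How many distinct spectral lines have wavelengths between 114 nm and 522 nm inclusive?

Enumerate all n_i → n_f pairs with 1 ≤ n_f < n_i ≤ 5 and compute λ = 1240 / [13.6·1·(1/n_f² − 1/n_i²)].
Lines falling in [114, 522] nm: 2→1 (121.6 nm), 5→2 (434.2 nm), 4→2 (486.3 nm).

3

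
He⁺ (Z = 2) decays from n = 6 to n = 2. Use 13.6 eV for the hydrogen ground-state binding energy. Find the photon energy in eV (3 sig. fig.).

12.1 eV

The Bohr energies scale as Z², so for Z = 2: E_n = −54.40/n² eV.
E_6 = −54.40/36 = −1.511 eV and E_2 = −54.40/4 = −13.60 eV.
The photon energy is |E_6 − E_2| = 12.1 eV.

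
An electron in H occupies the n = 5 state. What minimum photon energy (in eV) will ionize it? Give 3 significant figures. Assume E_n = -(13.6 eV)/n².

E_5 = −13.60/25 = −0.544 eV, so ionization (to E = 0) requires 0.544 eV.

0.544 eV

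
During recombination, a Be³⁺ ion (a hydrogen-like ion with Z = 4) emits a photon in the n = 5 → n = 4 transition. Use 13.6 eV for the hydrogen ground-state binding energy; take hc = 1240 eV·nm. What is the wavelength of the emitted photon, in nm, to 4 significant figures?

For Z = 4 the level energies scale as Z², so the effective Rydberg energy is 13.6 × 16 = 217.6 eV.
ΔE = 217.6 × (1/4² − 1/5²) = 217.6 × 0.02250 = 4.896 eV.
λ = hc/ΔE = 1240 / 4.896 = 253.3 nm.

253.3 nm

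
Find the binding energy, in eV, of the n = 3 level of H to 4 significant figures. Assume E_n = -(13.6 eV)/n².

E_3 = −13.60/9 = −1.511 eV, so ionization (to E = 0) requires 1.511 eV.

1.511 eV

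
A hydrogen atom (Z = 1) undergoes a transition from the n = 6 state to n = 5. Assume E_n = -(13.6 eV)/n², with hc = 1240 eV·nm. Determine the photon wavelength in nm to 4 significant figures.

ΔE = 13.60 × (1/5² − 1/6²) = 13.60 × 0.01222 = 0.1662 eV.
λ = hc/ΔE = 1240 / 0.1662 = 7460 nm.
This line belongs to the Pfund series.

7460 nm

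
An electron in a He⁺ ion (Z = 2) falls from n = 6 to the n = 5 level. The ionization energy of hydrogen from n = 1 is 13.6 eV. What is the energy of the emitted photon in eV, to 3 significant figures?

0.665 eV

The Bohr energies scale as Z², so for Z = 2: E_n = −54.40/n² eV.
E_6 = −54.40/36 = −1.511 eV and E_5 = −54.40/25 = −2.176 eV.
The photon energy is |E_6 − E_5| = 0.665 eV.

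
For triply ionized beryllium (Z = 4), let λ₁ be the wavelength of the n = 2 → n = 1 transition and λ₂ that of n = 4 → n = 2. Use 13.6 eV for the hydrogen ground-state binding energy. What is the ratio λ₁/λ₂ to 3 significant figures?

0.250

λ ∝ 1/ΔE ∝ 1/(1/n_f² − 1/n_i²), and the Z² and hc factors cancel in the ratio.
λ₁/λ₂ = (1/2² − 1/4²)/(1/1² − 1/2²) = 0.1875/0.7500 = 0.250.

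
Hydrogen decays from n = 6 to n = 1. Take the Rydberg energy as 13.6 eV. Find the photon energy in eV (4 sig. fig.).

E_6 = −13.60/36 = −0.3778 eV and E_1 = −13.60/1 = −13.60 eV.
The photon energy is |E_6 − E_1| = 13.22 eV.

13.22 eV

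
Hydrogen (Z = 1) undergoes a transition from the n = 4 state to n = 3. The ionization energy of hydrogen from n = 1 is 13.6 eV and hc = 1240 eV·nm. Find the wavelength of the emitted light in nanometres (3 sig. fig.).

ΔE = 13.60 × (1/3² − 1/4²) = 13.60 × 0.04861 = 0.6611 eV.
λ = hc/ΔE = 1240 / 0.6611 = 1880 nm.
This line belongs to the Paschen series.

1880 nm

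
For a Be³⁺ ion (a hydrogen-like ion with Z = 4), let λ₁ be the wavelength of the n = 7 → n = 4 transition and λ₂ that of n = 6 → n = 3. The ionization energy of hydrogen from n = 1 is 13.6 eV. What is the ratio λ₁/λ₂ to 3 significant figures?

λ ∝ 1/ΔE ∝ 1/(1/n_f² − 1/n_i²), and the Z² and hc factors cancel in the ratio.
λ₁/λ₂ = (1/3² − 1/6²)/(1/4² − 1/7²) = 0.08333/0.04209 = 1.98.

1.98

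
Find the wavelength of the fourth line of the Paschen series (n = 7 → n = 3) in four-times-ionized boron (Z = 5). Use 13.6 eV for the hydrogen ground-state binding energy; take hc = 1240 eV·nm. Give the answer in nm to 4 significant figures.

The Paschen series terminates on n_f = 3; the fourth line has n_i = 3+4 = 7.
ΔE = 340.0 × (1/3² − 1/7²) = 30.84 eV.
λ = 1240 / 30.84 = 40.21 nm.

40.21 nm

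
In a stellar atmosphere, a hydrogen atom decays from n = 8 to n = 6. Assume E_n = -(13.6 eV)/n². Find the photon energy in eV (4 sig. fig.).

E_8 = −13.60/64 = −0.2125 eV and E_6 = −13.60/36 = −0.3778 eV.
The photon energy is |E_8 − E_6| = 0.1653 eV.

0.1653 eV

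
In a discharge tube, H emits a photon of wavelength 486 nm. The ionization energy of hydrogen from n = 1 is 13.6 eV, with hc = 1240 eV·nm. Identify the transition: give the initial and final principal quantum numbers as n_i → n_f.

The photon energy is ΔE = hc/λ = 1240 / 486 = 2.551 eV.
With Z = 1, ΔE = 13.60 × (1/n_f² − 1/n_i²), so 1/n_f² − 1/n_i² = 0.1876.
Trying n_f = 2 gives 1/n_i² = 0.06239, i.e. n_i ≈ 4; this pair matches.

n_i = 4, n_f = 2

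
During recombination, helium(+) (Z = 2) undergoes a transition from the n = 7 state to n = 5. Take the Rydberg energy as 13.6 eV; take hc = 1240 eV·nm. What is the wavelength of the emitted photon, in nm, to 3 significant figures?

1160 nm

For Z = 2 the level energies scale as Z², so the effective Rydberg energy is 13.6 × 4 = 54.40 eV.
ΔE = 54.40 × (1/5² − 1/7²) = 54.40 × 0.01959 = 1.066 eV.
λ = hc/ΔE = 1240 / 1.066 = 1160 nm.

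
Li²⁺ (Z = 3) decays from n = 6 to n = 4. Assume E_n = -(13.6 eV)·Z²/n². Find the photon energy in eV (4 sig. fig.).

4.250 eV

The Bohr energies scale as Z², so for Z = 3: E_n = −122.4/n² eV.
E_6 = −122.4/36 = −3.400 eV and E_4 = −122.4/16 = −7.650 eV.
The photon energy is |E_6 − E_4| = 4.250 eV.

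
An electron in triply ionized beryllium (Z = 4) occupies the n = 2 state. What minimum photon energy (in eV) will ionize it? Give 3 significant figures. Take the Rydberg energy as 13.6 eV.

E_n = −13.6 Z²/n² = −217.6/n² eV for Z = 4.
E_2 = −217.6/4 = −54.4 eV, so ionization (to E = 0) requires 54.4 eV.

54.4 eV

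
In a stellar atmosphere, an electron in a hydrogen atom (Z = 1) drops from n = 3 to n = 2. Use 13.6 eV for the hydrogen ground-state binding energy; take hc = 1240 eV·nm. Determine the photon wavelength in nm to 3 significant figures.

ΔE = 13.60 × (1/2² − 1/3²) = 13.60 × 0.1389 = 1.889 eV.
λ = hc/ΔE = 1240 / 1.889 = 656 nm.
This line belongs to the Balmer series.

656 nm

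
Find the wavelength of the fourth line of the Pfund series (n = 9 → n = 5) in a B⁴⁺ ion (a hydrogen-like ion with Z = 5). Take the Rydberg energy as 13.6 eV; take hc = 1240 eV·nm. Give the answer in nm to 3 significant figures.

The Pfund series terminates on n_f = 5; the fourth line has n_i = 5+4 = 9.
ΔE = 340.0 × (1/5² − 1/9²) = 9.402 eV.
λ = 1240 / 9.402 = 132 nm.

132 nm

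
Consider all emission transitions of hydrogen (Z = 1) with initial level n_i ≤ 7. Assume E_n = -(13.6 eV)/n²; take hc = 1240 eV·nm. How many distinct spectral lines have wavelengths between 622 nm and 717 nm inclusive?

Enumerate all n_i → n_f pairs with 1 ≤ n_f < n_i ≤ 7 and compute λ = 1240 / [13.6·1·(1/n_f² − 1/n_i²)].
Lines falling in [622, 717] nm: 3→2 (656.5 nm).

1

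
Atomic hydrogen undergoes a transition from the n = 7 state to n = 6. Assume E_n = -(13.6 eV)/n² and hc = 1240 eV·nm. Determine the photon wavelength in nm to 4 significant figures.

12370 nm

ΔE = 13.60 × (1/6² − 1/7²) = 13.60 × 0.007370 = 0.1002 eV.
λ = hc/ΔE = 1240 / 0.1002 = 12370 nm.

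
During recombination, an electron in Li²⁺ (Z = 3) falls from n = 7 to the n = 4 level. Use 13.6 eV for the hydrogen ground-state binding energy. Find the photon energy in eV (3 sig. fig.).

The Bohr energies scale as Z², so for Z = 3: E_n = −122.4/n² eV.
E_7 = −122.4/49 = −2.498 eV and E_4 = −122.4/16 = −7.650 eV.
The photon energy is |E_7 − E_4| = 5.15 eV.

5.15 eV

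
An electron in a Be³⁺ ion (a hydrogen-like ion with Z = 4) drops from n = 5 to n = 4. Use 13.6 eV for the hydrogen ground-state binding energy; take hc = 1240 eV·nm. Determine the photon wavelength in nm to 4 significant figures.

For Z = 4 the level energies scale as Z², so the effective Rydberg energy is 13.6 × 16 = 217.6 eV.
ΔE = 217.6 × (1/4² − 1/5²) = 217.6 × 0.02250 = 4.896 eV.
λ = hc/ΔE = 1240 / 4.896 = 253.3 nm.

253.3 nm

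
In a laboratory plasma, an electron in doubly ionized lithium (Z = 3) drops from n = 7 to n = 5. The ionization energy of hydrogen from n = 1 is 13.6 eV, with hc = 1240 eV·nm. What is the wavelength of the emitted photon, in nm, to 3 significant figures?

517 nm

For Z = 3 the level energies scale as Z², so the effective Rydberg energy is 13.6 × 9 = 122.4 eV.
ΔE = 122.4 × (1/5² − 1/7²) = 122.4 × 0.01959 = 2.398 eV.
λ = hc/ΔE = 1240 / 2.398 = 517 nm.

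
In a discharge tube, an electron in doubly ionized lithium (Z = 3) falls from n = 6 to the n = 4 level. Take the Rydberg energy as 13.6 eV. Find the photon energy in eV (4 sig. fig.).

The Bohr energies scale as Z², so for Z = 3: E_n = −122.4/n² eV.
E_6 = −122.4/36 = −3.400 eV and E_4 = −122.4/16 = −7.650 eV.
The photon energy is |E_6 − E_4| = 4.250 eV.

4.250 eV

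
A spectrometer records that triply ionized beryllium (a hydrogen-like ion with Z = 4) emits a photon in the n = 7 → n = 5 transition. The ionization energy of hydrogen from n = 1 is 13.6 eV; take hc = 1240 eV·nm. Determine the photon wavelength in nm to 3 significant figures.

For Z = 4 the level energies scale as Z², so the effective Rydberg energy is 13.6 × 16 = 217.6 eV.
ΔE = 217.6 × (1/5² − 1/7²) = 217.6 × 0.01959 = 4.263 eV.
λ = hc/ΔE = 1240 / 4.263 = 291 nm.

291 nm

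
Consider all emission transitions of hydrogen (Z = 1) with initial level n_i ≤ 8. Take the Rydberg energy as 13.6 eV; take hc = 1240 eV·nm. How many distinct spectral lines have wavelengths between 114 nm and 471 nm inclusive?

5

Enumerate all n_i → n_f pairs with 1 ≤ n_f < n_i ≤ 8 and compute λ = 1240 / [13.6·1·(1/n_f² − 1/n_i²)].
Lines falling in [114, 471] nm: 2→1 (121.6 nm), 8→2 (389.0 nm), 7→2 (397.1 nm), 6→2 (410.3 nm), 5→2 (434.2 nm).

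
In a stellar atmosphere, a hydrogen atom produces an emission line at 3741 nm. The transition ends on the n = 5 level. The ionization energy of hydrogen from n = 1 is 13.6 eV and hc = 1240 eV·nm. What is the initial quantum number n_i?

The photon energy is ΔE = hc/λ = 1240 / 3741 = 0.3315 eV.
With Z = 1, ΔE = 13.60 × (1/n_f² − 1/n_i²), so 1/n_f² − 1/n_i² = 0.02437.
With n_f = 5: 1/n_i² = 1/25 − 0.02437 = 0.01563, so n_i ≈ 8.00.

n_i = 8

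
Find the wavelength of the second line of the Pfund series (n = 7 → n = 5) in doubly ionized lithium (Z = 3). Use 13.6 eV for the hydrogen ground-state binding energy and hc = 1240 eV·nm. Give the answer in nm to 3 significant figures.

The Pfund series terminates on n_f = 5; the second line has n_i = 5+2 = 7.
ΔE = 122.4 × (1/5² − 1/7²) = 2.398 eV.
λ = 1240 / 2.398 = 517 nm.

517 nm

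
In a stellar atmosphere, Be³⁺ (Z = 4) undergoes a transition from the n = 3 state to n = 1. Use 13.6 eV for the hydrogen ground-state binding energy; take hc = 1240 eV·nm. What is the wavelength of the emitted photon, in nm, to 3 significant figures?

For Z = 4 the level energies scale as Z², so the effective Rydberg energy is 13.6 × 16 = 217.6 eV.
ΔE = 217.6 × (1/1² − 1/3²) = 217.6 × 0.8889 = 193.4 eV.
λ = hc/ΔE = 1240 / 193.4 = 6.41 nm.

6.41 nm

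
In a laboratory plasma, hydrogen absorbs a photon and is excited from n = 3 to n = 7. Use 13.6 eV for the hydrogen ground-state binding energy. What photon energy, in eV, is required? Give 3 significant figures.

E_7 = −13.60/49 = −0.2776 eV and E_3 = −13.60/9 = −1.511 eV.
The photon energy is |E_7 − E_3| = 1.23 eV.

1.23 eV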